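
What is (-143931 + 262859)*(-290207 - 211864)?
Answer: -59710299888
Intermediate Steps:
(-143931 + 262859)*(-290207 - 211864) = 118928*(-502071) = -59710299888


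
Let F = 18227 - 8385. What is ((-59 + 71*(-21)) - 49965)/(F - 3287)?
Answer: -10303/1311 ≈ -7.8589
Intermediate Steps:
F = 9842
((-59 + 71*(-21)) - 49965)/(F - 3287) = ((-59 + 71*(-21)) - 49965)/(9842 - 3287) = ((-59 - 1491) - 49965)/6555 = (-1550 - 49965)*(1/6555) = -51515*1/6555 = -10303/1311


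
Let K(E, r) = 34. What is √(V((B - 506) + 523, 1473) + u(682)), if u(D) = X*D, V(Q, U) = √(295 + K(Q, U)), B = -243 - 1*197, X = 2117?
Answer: √(1443794 + √329) ≈ 1201.6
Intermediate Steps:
B = -440 (B = -243 - 197 = -440)
V(Q, U) = √329 (V(Q, U) = √(295 + 34) = √329)
u(D) = 2117*D
√(V((B - 506) + 523, 1473) + u(682)) = √(√329 + 2117*682) = √(√329 + 1443794) = √(1443794 + √329)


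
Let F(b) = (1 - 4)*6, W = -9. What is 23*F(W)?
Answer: -414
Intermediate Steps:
F(b) = -18 (F(b) = -3*6 = -18)
23*F(W) = 23*(-18) = -414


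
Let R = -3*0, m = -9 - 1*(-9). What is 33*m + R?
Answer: 0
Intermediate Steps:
m = 0 (m = -9 + 9 = 0)
R = 0
33*m + R = 33*0 + 0 = 0 + 0 = 0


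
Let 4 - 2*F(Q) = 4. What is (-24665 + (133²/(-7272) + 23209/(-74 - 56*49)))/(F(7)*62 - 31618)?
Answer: 252833018645/323965869264 ≈ 0.78043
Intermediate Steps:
F(Q) = 0 (F(Q) = 2 - ½*4 = 2 - 2 = 0)
(-24665 + (133²/(-7272) + 23209/(-74 - 56*49)))/(F(7)*62 - 31618) = (-24665 + (133²/(-7272) + 23209/(-74 - 56*49)))/(0*62 - 31618) = (-24665 + (17689*(-1/7272) + 23209/(-74 - 2744)))/(0 - 31618) = (-24665 + (-17689/7272 + 23209/(-2818)))/(-31618) = (-24665 + (-17689/7272 + 23209*(-1/2818)))*(-1/31618) = (-24665 + (-17689/7272 - 23209/2818))*(-1/31618) = (-24665 - 109311725/10246248)*(-1/31618) = -252833018645/10246248*(-1/31618) = 252833018645/323965869264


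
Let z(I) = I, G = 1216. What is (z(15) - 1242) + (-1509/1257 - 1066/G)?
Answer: -313109855/254752 ≈ -1229.1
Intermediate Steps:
(z(15) - 1242) + (-1509/1257 - 1066/G) = (15 - 1242) + (-1509/1257 - 1066/1216) = -1227 + (-1509*1/1257 - 1066*1/1216) = -1227 + (-503/419 - 533/608) = -1227 - 529151/254752 = -313109855/254752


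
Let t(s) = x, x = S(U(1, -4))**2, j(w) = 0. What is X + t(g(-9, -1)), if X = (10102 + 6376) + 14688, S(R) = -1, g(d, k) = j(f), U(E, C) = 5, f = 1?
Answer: 31167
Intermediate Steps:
g(d, k) = 0
x = 1 (x = (-1)**2 = 1)
X = 31166 (X = 16478 + 14688 = 31166)
t(s) = 1
X + t(g(-9, -1)) = 31166 + 1 = 31167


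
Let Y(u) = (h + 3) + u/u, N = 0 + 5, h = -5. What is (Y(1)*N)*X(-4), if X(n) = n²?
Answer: -80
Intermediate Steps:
N = 5
Y(u) = -1 (Y(u) = (-5 + 3) + u/u = -2 + 1 = -1)
(Y(1)*N)*X(-4) = -1*5*(-4)² = -5*16 = -80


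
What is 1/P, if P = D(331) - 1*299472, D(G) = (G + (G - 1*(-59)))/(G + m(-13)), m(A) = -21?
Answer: -310/92835599 ≈ -3.3392e-6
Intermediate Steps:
D(G) = (59 + 2*G)/(-21 + G) (D(G) = (G + (G - 1*(-59)))/(G - 21) = (G + (G + 59))/(-21 + G) = (G + (59 + G))/(-21 + G) = (59 + 2*G)/(-21 + G))
P = -92835599/310 (P = (59 + 2*331)/(-21 + 331) - 1*299472 = (59 + 662)/310 - 299472 = (1/310)*721 - 299472 = 721/310 - 299472 = -92835599/310 ≈ -2.9947e+5)
1/P = 1/(-92835599/310) = -310/92835599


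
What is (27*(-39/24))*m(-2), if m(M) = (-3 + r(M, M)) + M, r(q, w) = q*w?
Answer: 351/8 ≈ 43.875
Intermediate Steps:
m(M) = -3 + M + M² (m(M) = (-3 + M*M) + M = (-3 + M²) + M = -3 + M + M²)
(27*(-39/24))*m(-2) = (27*(-39/24))*(-3 - 2 + (-2)²) = (27*(-39*1/24))*(-3 - 2 + 4) = (27*(-13/8))*(-1) = -351/8*(-1) = 351/8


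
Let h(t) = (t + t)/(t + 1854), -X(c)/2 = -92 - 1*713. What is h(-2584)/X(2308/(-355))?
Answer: 1292/293825 ≈ 0.0043972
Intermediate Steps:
X(c) = 1610 (X(c) = -2*(-92 - 1*713) = -2*(-92 - 713) = -2*(-805) = 1610)
h(t) = 2*t/(1854 + t) (h(t) = (2*t)/(1854 + t) = 2*t/(1854 + t))
h(-2584)/X(2308/(-355)) = (2*(-2584)/(1854 - 2584))/1610 = (2*(-2584)/(-730))*(1/1610) = (2*(-2584)*(-1/730))*(1/1610) = (2584/365)*(1/1610) = 1292/293825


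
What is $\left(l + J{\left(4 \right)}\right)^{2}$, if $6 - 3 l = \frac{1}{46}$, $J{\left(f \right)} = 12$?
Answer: $\frac{3728761}{19044} \approx 195.8$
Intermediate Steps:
$l = \frac{275}{138}$ ($l = 2 - \frac{1}{3 \cdot 46} = 2 - \frac{1}{138} = \frac{275}{138} \approx 1.9928$)
$\left(l + J{\left(4 \right)}\right)^{2} = \left(\frac{275}{138} + 12\right)^{2} = \left(\frac{1931}{138}\right)^{2} = \frac{3728761}{19044}$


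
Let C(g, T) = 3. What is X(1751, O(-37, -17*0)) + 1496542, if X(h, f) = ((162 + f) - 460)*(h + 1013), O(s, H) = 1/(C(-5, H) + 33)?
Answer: 6056521/9 ≈ 6.7295e+5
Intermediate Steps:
O(s, H) = 1/36 (O(s, H) = 1/(3 + 33) = 1/36)
X(h, f) = (-298 + f)*(1013 + h)
X(1751, O(-37, -17*0)) + 1496542 = (-301874 - 298*1751 + 1013*(1/36) + (1/36)*1751) + 1496542 = (-301874 - 521798 + 1013/36 + 1751/36) + 1496542 = -7412357/9 + 1496542 = 6056521/9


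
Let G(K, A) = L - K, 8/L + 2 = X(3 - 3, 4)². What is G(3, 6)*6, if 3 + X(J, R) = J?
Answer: -78/7 ≈ -11.143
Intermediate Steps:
X(J, R) = -3 + J
L = 8/7 (L = 8/(-2 + (-3 + (3 - 3))²) = 8/(-2 + (-3 + 0)²) = 8/(-2 + (-3)²) = 8/(-2 + 9) = 8/7 ≈ 1.1429)
G(K, A) = 8/7 - K
G(3, 6)*6 = (8/7 - 1*3)*6 = (8/7 - 3)*6 = -13/7*6 = -78/7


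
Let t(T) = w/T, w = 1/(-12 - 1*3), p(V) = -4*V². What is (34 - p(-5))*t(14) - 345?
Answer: -36292/105 ≈ -345.64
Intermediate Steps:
w = -1/15 (w = 1/(-12 - 3) = 1/(-15) = -1/15 ≈ -0.066667)
t(T) = -1/(15*T)
(34 - p(-5))*t(14) - 345 = (34 - (-4)*(-5)²)*(-1/15/14) - 345 = (34 - (-4)*25)*(-1/15*1/14) - 345 = (34 - 1*(-100))*(-1/210) - 345 = (34 + 100)*(-1/210) - 345 = 134*(-1/210) - 345 = -67/105 - 345 = -36292/105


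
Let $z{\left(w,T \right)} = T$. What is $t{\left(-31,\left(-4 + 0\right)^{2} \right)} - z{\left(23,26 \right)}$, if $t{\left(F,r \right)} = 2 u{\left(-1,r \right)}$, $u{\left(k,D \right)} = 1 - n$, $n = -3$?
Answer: $-18$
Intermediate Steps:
$u{\left(k,D \right)} = 4$ ($u{\left(k,D \right)} = 1 - -3 = 1 + 3 = 4$)
$t{\left(F,r \right)} = 8$ ($t{\left(F,r \right)} = 2 \cdot 4 = 8$)
$t{\left(-31,\left(-4 + 0\right)^{2} \right)} - z{\left(23,26 \right)} = 8 - 26 = -18$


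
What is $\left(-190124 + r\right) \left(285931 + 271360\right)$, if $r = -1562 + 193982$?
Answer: $1279540136$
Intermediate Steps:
$r = 192420$
$\left(-190124 + r\right) \left(285931 + 271360\right) = \left(-190124 + 192420\right) \left(285931 + 271360\right) = 2296 \cdot 557291 = 1279540136$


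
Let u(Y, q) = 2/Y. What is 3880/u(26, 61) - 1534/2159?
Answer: 108898426/2159 ≈ 50439.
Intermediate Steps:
3880/u(26, 61) - 1534/2159 = 3880/((2/26)) - 1534/2159 = 3880/((2*(1/26))) - 1534*1/2159 = 3880/(1/13) - 1534/2159 = 3880*13 - 1534/2159 = 50440 - 1534/2159 = 108898426/2159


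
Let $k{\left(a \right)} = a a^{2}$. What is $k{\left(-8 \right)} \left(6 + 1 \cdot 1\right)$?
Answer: $-3584$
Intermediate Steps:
$k{\left(a \right)} = a^{3}$
$k{\left(-8 \right)} \left(6 + 1 \cdot 1\right) = \left(-8\right)^{3} \left(6 + 1 \cdot 1\right) = - 512 \left(6 + 1\right) = \left(-512\right) 7 = -3584$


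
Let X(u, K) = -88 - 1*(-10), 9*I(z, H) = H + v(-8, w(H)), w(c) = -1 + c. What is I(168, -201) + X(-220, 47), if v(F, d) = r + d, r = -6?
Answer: -1111/9 ≈ -123.44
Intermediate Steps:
v(F, d) = -6 + d
I(z, H) = -7/9 + 2*H/9 (I(z, H) = (H + (-6 + (-1 + H)))/9 = (H + (-7 + H))/9 = (-7 + 2*H)/9 = -7/9 + 2*H/9)
X(u, K) = -78 (X(u, K) = -88 + 10 = -78)
I(168, -201) + X(-220, 47) = (-7/9 + (2/9)*(-201)) - 78 = (-7/9 - 134/3) - 78 = -409/9 - 78 = -1111/9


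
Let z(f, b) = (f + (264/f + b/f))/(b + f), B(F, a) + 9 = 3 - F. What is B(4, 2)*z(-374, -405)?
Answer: -698675/145673 ≈ -4.7962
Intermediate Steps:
B(F, a) = -6 - F (B(F, a) = -9 + (3 - F) = -6 - F)
z(f, b) = (f + 264/f + b/f)/(b + f)
B(4, 2)*z(-374, -405) = (-6 - 1*4)*((264 - 405 + (-374)²)/((-374)*(-405 - 374))) = (-6 - 4)*(-1/374*(264 - 405 + 139876)/(-779)) = -(-5)*(-1)*139735/(187*779) = -10*139735/291346 = -698675/145673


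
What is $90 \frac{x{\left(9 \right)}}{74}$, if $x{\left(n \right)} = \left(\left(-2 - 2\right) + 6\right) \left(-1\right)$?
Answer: $- \frac{90}{37} \approx -2.4324$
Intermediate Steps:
$x{\left(n \right)} = -2$ ($x{\left(n \right)} = \left(\left(-2 - 2\right) + 6\right) \left(-1\right) = \left(-4 + 6\right) \left(-1\right) = 2 \left(-1\right) = -2$)
$90 \frac{x{\left(9 \right)}}{74} = 90 \left(- \frac{2}{74}\right) = 90 \left(\left(-2\right) \frac{1}{74}\right) = 90 \left(- \frac{1}{37}\right) = - \frac{90}{37}$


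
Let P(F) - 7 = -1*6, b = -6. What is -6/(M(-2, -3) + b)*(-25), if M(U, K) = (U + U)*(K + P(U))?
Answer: 75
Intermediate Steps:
P(F) = 1 (P(F) = 7 - 1*6 = 7 - 6 = 1)
M(U, K) = 2*U*(1 + K) (M(U, K) = (U + U)*(K + 1) = (2*U)*(1 + K) = 2*U*(1 + K))
-6/(M(-2, -3) + b)*(-25) = -6/(2*(-2)*(1 - 3) - 6)*(-25) = -6/(2*(-2)*(-2) - 6)*(-25) = -6/(8 - 6)*(-25) = -6/2*(-25) = -6*1/2*(-25) = -3*(-25) = 75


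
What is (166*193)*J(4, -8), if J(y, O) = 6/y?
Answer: 48057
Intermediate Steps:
(166*193)*J(4, -8) = (166*193)*(6/4) = 32038*(6*(¼)) = 32038*(3/2) = 48057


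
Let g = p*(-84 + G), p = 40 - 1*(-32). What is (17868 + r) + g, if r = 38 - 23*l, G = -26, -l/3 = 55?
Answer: 13781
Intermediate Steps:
l = -165 (l = -3*55 = -165)
p = 72 (p = 40 + 32 = 72)
g = -7920 (g = 72*(-84 - 26) = 72*(-110) = -7920)
r = 3833 (r = 38 - 23*(-165) = 38 + 3795 = 3833)
(17868 + r) + g = (17868 + 3833) - 7920 = 21701 - 7920 = 13781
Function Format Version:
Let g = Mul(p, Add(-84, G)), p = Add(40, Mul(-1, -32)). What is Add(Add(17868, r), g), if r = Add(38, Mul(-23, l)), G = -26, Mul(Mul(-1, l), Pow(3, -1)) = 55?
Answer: 13781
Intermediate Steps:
l = -165 (l = Mul(-3, 55) = -165)
p = 72 (p = Add(40, 32) = 72)
g = -7920 (g = Mul(72, Add(-84, -26)) = Mul(72, -110) = -7920)
r = 3833 (r = Add(38, Mul(-23, -165)) = Add(38, 3795) = 3833)
Add(Add(17868, r), g) = Add(Add(17868, 3833), -7920) = Add(21701, -7920) = 13781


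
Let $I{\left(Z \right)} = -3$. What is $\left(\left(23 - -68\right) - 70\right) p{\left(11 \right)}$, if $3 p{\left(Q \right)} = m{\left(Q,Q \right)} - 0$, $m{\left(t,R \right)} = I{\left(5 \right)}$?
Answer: $-21$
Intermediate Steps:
$m{\left(t,R \right)} = -3$
$p{\left(Q \right)} = -1$ ($p{\left(Q \right)} = \frac{-3 - 0}{3} = \frac{-3 + 0}{3} = \frac{1}{3} \left(-3\right) = -1$)
$\left(\left(23 - -68\right) - 70\right) p{\left(11 \right)} = \left(\left(23 - -68\right) - 70\right) \left(-1\right) = \left(\left(23 + 68\right) - 70\right) \left(-1\right) = \left(91 - 70\right) \left(-1\right) = 21 \left(-1\right) = -21$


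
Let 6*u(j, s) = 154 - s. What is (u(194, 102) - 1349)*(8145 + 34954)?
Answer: -173301079/3 ≈ -5.7767e+7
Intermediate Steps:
u(j, s) = 77/3 - s/6 (u(j, s) = (154 - s)/6 = 77/3 - s/6)
(u(194, 102) - 1349)*(8145 + 34954) = ((77/3 - 1/6*102) - 1349)*(8145 + 34954) = ((77/3 - 17) - 1349)*43099 = (26/3 - 1349)*43099 = -4021/3*43099 = -173301079/3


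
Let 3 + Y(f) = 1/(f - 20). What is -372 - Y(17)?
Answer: -1106/3 ≈ -368.67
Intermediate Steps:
Y(f) = -3 + 1/(-20 + f) (Y(f) = -3 + 1/(f - 20) = -3 + 1/(-20 + f))
-372 - Y(17) = -372 - (61 - 3*17)/(-20 + 17) = -372 - (61 - 51)/(-3) = -372 - (-1)*10/3 = -372 - 1*(-10/3) = -372 + 10/3 = -1106/3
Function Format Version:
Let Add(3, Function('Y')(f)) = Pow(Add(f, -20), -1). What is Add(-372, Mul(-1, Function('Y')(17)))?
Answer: Rational(-1106, 3) ≈ -368.67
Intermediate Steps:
Function('Y')(f) = Add(-3, Pow(Add(-20, f), -1)) (Function('Y')(f) = Add(-3, Pow(Add(f, -20), -1)) = Add(-3, Pow(Add(-20, f), -1)))
Add(-372, Mul(-1, Function('Y')(17))) = Add(-372, Mul(-1, Mul(Pow(Add(-20, 17), -1), Add(61, Mul(-3, 17))))) = Add(-372, Mul(-1, Mul(Pow(-3, -1), Add(61, -51)))) = Add(-372, Mul(-1, Mul(Rational(-1, 3), 10))) = Add(-372, Mul(-1, Rational(-10, 3))) = Add(-372, Rational(10, 3)) = Rational(-1106, 3)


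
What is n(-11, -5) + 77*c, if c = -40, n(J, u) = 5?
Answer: -3075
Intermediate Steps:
n(-11, -5) + 77*c = 5 + 77*(-40) = 5 - 3080 = -3075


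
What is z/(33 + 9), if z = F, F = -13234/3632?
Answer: -6617/76272 ≈ -0.086755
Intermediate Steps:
F = -6617/1816 (F = -13234*1/3632 = -6617/1816 ≈ -3.6437)
z = -6617/1816 ≈ -3.6437
z/(33 + 9) = -6617/(1816*(33 + 9)) = -6617/1816/42 = -6617/1816*1/42 = -6617/76272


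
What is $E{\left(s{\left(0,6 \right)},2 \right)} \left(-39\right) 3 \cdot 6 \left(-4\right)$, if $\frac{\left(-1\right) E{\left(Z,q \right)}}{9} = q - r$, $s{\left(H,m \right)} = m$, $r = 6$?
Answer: $101088$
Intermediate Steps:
$E{\left(Z,q \right)} = 54 - 9 q$ ($E{\left(Z,q \right)} = - 9 \left(q - 6\right) = - 9 \left(-6 + q\right) = 54 - 9 q$)
$E{\left(s{\left(0,6 \right)},2 \right)} \left(-39\right) 3 \cdot 6 \left(-4\right) = \left(54 - 18\right) \left(-39\right) 3 \cdot 6 \left(-4\right) = \left(54 - 18\right) \left(-39\right) 18 \left(-4\right) = 36 \left(-39\right) \left(-72\right) = \left(-1404\right) \left(-72\right) = 101088$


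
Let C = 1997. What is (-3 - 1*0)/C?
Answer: -3/1997 ≈ -0.0015023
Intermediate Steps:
(-3 - 1*0)/C = (-3 - 1*0)/1997 = (-3 + 0)*(1/1997) = -3*1/1997 = -3/1997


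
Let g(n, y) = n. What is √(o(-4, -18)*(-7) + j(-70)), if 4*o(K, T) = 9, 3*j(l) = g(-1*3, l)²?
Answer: I*√51/2 ≈ 3.5707*I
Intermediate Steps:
j(l) = 3 (j(l) = (-1*3)²/3 = (⅓)*(-3)² = (⅓)*9 = 3)
o(K, T) = 9/4 (o(K, T) = (¼)*9 = 9/4)
√(o(-4, -18)*(-7) + j(-70)) = √((9/4)*(-7) + 3) = √(-63/4 + 3) = √(-51/4) = I*√51/2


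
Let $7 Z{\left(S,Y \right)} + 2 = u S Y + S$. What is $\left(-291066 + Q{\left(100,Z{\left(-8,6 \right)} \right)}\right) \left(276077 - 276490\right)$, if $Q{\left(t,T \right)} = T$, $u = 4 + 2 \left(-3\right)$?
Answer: $120205184$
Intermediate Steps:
$u = -2$ ($u = 4 - 6 = -2$)
$Z{\left(S,Y \right)} = - \frac{2}{7} + \frac{S}{7} - \frac{2 S Y}{7}$ ($Z{\left(S,Y \right)} = - \frac{2}{7} + \frac{- 2 S Y + S}{7} = - \frac{2}{7} + \frac{S - 2 S Y}{7} = - \frac{2}{7} - \left(- \frac{S}{7} + \frac{2 S Y}{7}\right) = - \frac{2}{7} + \frac{S}{7} - \frac{2 S Y}{7}$)
$\left(-291066 + Q{\left(100,Z{\left(-8,6 \right)} \right)}\right) \left(276077 - 276490\right) = \left(-291066 - \left(\frac{10}{7} - \frac{96}{7}\right)\right) \left(276077 - 276490\right) = \left(-291066 - - \frac{86}{7}\right) \left(-413\right) = \left(-291066 + \frac{86}{7}\right) \left(-413\right) = \left(- \frac{2037376}{7}\right) \left(-413\right) = 120205184$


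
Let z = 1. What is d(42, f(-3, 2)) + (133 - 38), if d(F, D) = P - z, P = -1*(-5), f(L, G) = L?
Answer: 99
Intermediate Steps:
P = 5
d(F, D) = 4 (d(F, D) = 5 - 1*1 = 5 - 1 = 4)
d(42, f(-3, 2)) + (133 - 38) = 4 + (133 - 38) = 4 + 95 = 99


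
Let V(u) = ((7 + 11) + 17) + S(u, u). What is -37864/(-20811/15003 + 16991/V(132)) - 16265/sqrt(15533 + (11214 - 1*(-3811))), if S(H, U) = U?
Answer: -3952845411/10476689 - 16265*sqrt(30558)/30558 ≈ -470.34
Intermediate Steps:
V(u) = 35 + u (V(u) = ((7 + 11) + 17) + u = (18 + 17) + u = 35 + u)
-37864/(-20811/15003 + 16991/V(132)) - 16265/sqrt(15533 + (11214 - 1*(-3811))) = -37864/(-20811/15003 + 16991/(35 + 132)) - 16265/sqrt(15533 + (11214 - 1*(-3811))) = -37864/(-20811*1/15003 + 16991/167) - 16265/sqrt(15533 + (11214 + 3811)) = -37864/(-6937/5001 + 16991*(1/167)) - 16265/sqrt(15533 + 15025) = -37864/(-6937/5001 + 16991/167) - 16265*sqrt(30558)/30558 = -37864/83813512/835167 - 16265*sqrt(30558)/30558 = -37864*835167/83813512 - 16265*sqrt(30558)/30558 = -3952845411/10476689 - 16265*sqrt(30558)/30558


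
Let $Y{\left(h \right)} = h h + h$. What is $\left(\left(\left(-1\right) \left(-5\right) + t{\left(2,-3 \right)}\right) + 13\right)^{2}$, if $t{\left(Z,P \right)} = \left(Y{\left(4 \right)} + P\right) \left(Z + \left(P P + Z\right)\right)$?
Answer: $57121$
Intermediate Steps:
$Y{\left(h \right)} = h + h^{2}$ ($Y{\left(h \right)} = h^{2} + h = h + h^{2}$)
$t{\left(Z,P \right)} = \left(20 + P\right) \left(P^{2} + 2 Z\right)$ ($t{\left(Z,P \right)} = \left(4 \left(1 + 4\right) + P\right) \left(Z + \left(P P + Z\right)\right) = \left(4 \cdot 5 + P\right) \left(Z + \left(P^{2} + Z\right)\right) = \left(20 + P\right) \left(Z + \left(Z + P^{2}\right)\right) = \left(20 + P\right) \left(P^{2} + 2 Z\right)$)
$\left(\left(\left(-1\right) \left(-5\right) + t{\left(2,-3 \right)}\right) + 13\right)^{2} = \left(\left(\left(-1\right) \left(-5\right) + \left(\left(-3\right)^{3} + 20 \left(-3\right)^{2} + 40 \cdot 2 + 2 \left(-3\right) 2\right)\right) + 13\right)^{2} = \left(\left(5 + \left(-27 + 20 \cdot 9 + 80 - 12\right)\right) + 13\right)^{2} = \left(\left(5 + \left(-27 + 180 + 80 - 12\right)\right) + 13\right)^{2} = \left(\left(5 + 221\right) + 13\right)^{2} = \left(226 + 13\right)^{2} = 239^{2} = 57121$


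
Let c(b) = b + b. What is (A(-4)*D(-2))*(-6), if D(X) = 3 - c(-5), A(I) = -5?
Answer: 390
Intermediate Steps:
c(b) = 2*b
D(X) = 13 (D(X) = 3 - 2*(-5) = 3 - 1*(-10) = 3 + 10 = 13)
(A(-4)*D(-2))*(-6) = -5*13*(-6) = -65*(-6) = 390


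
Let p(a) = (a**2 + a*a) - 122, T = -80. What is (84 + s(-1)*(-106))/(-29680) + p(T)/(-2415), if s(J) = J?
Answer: -256287/48760 ≈ -5.2561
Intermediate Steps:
p(a) = -122 + 2*a**2 (p(a) = (a**2 + a**2) - 122 = 2*a**2 - 122 = -122 + 2*a**2)
(84 + s(-1)*(-106))/(-29680) + p(T)/(-2415) = (84 - 1*(-106))/(-29680) + (-122 + 2*(-80)**2)/(-2415) = (84 + 106)*(-1/29680) + (-122 + 2*6400)*(-1/2415) = 190*(-1/29680) + (-122 + 12800)*(-1/2415) = -19/2968 + 12678*(-1/2415) = -19/2968 - 4226/805 = -256287/48760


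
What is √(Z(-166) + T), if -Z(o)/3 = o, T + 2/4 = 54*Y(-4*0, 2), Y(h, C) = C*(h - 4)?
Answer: √262/2 ≈ 8.0932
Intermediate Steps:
Y(h, C) = C*(-4 + h)
T = -865/2 (T = -½ + 54*(2*(-4 - 4*0)) = -½ + 54*(2*(-4 + 0)) = -½ + 54*(2*(-4)) = -½ + 54*(-8) = -½ - 432 = -865/2 ≈ -432.50)
Z(o) = -3*o
√(Z(-166) + T) = √(-3*(-166) - 865/2) = √(498 - 865/2) = √(131/2) = √262/2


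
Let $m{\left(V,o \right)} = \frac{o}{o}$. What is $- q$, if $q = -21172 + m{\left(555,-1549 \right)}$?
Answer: $21171$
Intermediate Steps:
$m{\left(V,o \right)} = 1$
$q = -21171$ ($q = -21172 + 1 = -21171$)
$- q = \left(-1\right) \left(-21171\right) = 21171$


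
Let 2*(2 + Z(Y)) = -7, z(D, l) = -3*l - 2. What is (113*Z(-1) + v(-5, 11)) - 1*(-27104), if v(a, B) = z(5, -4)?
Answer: 52985/2 ≈ 26493.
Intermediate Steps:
z(D, l) = -2 - 3*l
Z(Y) = -11/2 (Z(Y) = -2 + (1/2)*(-7) = -2 - 7/2 = -11/2)
v(a, B) = 10 (v(a, B) = -2 - 3*(-4) = -2 + 12 = 10)
(113*Z(-1) + v(-5, 11)) - 1*(-27104) = (113*(-11/2) + 10) - 1*(-27104) = (-1243/2 + 10) + 27104 = -1223/2 + 27104 = 52985/2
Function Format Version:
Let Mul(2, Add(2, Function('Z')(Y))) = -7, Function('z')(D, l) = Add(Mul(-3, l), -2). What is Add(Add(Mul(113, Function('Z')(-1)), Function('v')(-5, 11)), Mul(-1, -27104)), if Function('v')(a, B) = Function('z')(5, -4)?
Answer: Rational(52985, 2) ≈ 26493.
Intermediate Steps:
Function('z')(D, l) = Add(-2, Mul(-3, l))
Function('Z')(Y) = Rational(-11, 2) (Function('Z')(Y) = Add(-2, Mul(Rational(1, 2), -7)) = Add(-2, Rational(-7, 2)) = Rational(-11, 2))
Function('v')(a, B) = 10 (Function('v')(a, B) = Add(-2, Mul(-3, -4)) = Add(-2, 12) = 10)
Add(Add(Mul(113, Function('Z')(-1)), Function('v')(-5, 11)), Mul(-1, -27104)) = Add(Add(Mul(113, Rational(-11, 2)), 10), Mul(-1, -27104)) = Add(Add(Rational(-1243, 2), 10), 27104) = Add(Rational(-1223, 2), 27104) = Rational(52985, 2)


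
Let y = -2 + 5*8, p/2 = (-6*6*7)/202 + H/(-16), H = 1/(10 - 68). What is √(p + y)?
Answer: √4873870645/11716 ≈ 5.9588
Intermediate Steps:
H = -1/58 (H = 1/(-58) = -1/58 ≈ -0.017241)
p = -116827/46864 (p = 2*((-6*6*7)/202 - 1/58/(-16)) = 2*(-36*7*(1/202) - 1/58*(-1/16)) = 2*(-252*1/202 + 1/928) = 2*(-126/101 + 1/928) = 2*(-116827/93728) = -116827/46864 ≈ -2.4929)
y = 38 (y = -2 + 40 = 38)
√(p + y) = √(-116827/46864 + 38) = √(1664005/46864) = √4873870645/11716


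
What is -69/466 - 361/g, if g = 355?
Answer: -192721/165430 ≈ -1.1650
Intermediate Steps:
-69/466 - 361/g = -69/466 - 361/355 = -192721/165430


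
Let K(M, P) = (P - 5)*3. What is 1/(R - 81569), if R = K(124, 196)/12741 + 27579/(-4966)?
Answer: -21090602/1720455494045 ≈ -1.2259e-5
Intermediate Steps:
K(M, P) = -15 + 3*P (K(M, P) = (-5 + P)*3 = -15 + 3*P)
R = -116179507/21090602 (R = (-15 + 3*196)/12741 + 27579/(-4966) = (-15 + 588)*(1/12741) + 27579*(-1/4966) = 573*(1/12741) - 27579/4966 = 191/4247 - 27579/4966 = -116179507/21090602 ≈ -5.5086)
1/(R - 81569) = 1/(-116179507/21090602 - 81569) = 1/(-1720455494045/21090602) = -21090602/1720455494045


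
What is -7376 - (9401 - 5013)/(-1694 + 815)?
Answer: -6479116/879 ≈ -7371.0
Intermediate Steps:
-7376 - (9401 - 5013)/(-1694 + 815) = -7376 - 4388/(-879) = -7376 - 4388*(-1)/879 = -7376 - 1*(-4388/879) = -7376 + 4388/879 = -6479116/879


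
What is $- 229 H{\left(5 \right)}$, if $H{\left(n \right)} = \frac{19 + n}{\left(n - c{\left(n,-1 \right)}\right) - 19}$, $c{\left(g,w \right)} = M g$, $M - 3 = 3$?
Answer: $\frac{1374}{11} \approx 124.91$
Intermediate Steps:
$M = 6$ ($M = 3 + 3 = 6$)
$c{\left(g,w \right)} = 6 g$
$H{\left(n \right)} = \frac{19 + n}{-19 - 5 n}$ ($H{\left(n \right)} = \frac{19 + n}{\left(n - 6 n\right) - 19} = \frac{19 + n}{- 5 n - 19} = \frac{19 + n}{-19 - 5 n}$)
$- 229 H{\left(5 \right)} = - 229 \frac{-19 - 5}{19 + 5 \cdot 5} = - 229 \frac{-19 - 5}{19 + 25} = - 229 \cdot \frac{1}{44} \left(-24\right) = \left(-229\right) \left(- \frac{6}{11}\right) = \frac{1374}{11}$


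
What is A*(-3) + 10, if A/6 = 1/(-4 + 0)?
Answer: 29/2 ≈ 14.500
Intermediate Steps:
A = -3/2 (A = 6/(-4 + 0) = 6/(-4) = 6*(-1/4) = -3/2 ≈ -1.5000)
A*(-3) + 10 = -3/2*(-3) + 10 = 9/2 + 10 = 29/2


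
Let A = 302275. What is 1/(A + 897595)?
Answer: 1/1199870 ≈ 8.3342e-7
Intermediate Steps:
1/(A + 897595) = 1/(302275 + 897595) = 1/1199870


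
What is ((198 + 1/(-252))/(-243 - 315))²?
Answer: 2489511025/19772859456 ≈ 0.12591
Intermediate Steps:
((198 + 1/(-252))/(-243 - 315))² = ((198 - 1/252)/(-558))² = ((49895/252)*(-1/558))² = (-49895/140616)² = 2489511025/19772859456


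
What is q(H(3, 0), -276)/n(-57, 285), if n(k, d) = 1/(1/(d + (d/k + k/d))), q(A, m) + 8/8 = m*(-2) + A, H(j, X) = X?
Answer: 2755/1399 ≈ 1.9693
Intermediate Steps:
q(A, m) = -1 + A - 2*m (q(A, m) = -1 + (m*(-2) + A) = -1 + (-2*m + A) = -1 + (A - 2*m) = -1 + A - 2*m)
n(k, d) = d + d/k + k/d (n(k, d) = 1/(1/(d + d/k + k/d)) = d + d/k + k/d)
q(H(3, 0), -276)/n(-57, 285) = (-1 + 0 - 2*(-276))/(285 + 285/(-57) - 57/285) = (-1 + 0 + 552)/(285 + 285*(-1/57) - 57*1/285) = 551/(285 - 5 - ⅕) = 551/(1399/5) = 551*(5/1399) = 2755/1399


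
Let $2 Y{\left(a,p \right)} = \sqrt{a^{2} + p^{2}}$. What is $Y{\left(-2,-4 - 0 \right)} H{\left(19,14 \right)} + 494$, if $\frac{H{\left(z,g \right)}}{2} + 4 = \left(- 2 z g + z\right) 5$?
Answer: $494 - 5138 \sqrt{5} \approx -10995.0$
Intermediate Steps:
$H{\left(z,g \right)} = -8 + 10 z - 20 g z$ ($H{\left(z,g \right)} = -8 + 2 \left(- 2 z g + z\right) 5 = -8 + 2 \left(- 2 g z + z\right) 5 = -8 + 2 \left(z - 2 g z\right) 5 = -8 + 2 \left(5 z - 10 g z\right) = -8 - \left(- 10 z + 20 g z\right) = -8 + 10 z - 20 g z$)
$Y{\left(a,p \right)} = \frac{\sqrt{a^{2} + p^{2}}}{2}$
$Y{\left(-2,-4 - 0 \right)} H{\left(19,14 \right)} + 494 = \frac{\sqrt{\left(-2\right)^{2} + \left(-4 - 0\right)^{2}}}{2} \left(-8 + 10 \cdot 19 - 280 \cdot 19\right) + 494 = \frac{\sqrt{4 + \left(-4 + 0\right)^{2}}}{2} \left(-8 + 190 - 5320\right) + 494 = \frac{\sqrt{4 + \left(-4\right)^{2}}}{2} \left(-5138\right) + 494 = \frac{\sqrt{4 + 16}}{2} \left(-5138\right) + 494 = \frac{\sqrt{20}}{2} \left(-5138\right) + 494 = \frac{2 \sqrt{5}}{2} \left(-5138\right) + 494 = \sqrt{5} \left(-5138\right) + 494 = - 5138 \sqrt{5} + 494 = 494 - 5138 \sqrt{5}$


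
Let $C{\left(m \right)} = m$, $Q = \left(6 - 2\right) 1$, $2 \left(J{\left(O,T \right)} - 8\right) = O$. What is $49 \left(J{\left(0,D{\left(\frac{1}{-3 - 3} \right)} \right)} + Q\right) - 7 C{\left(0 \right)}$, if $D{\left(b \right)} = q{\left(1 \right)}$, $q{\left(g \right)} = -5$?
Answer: $588$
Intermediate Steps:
$D{\left(b \right)} = -5$
$J{\left(O,T \right)} = 8 + \frac{O}{2}$
$Q = 4$ ($Q = 4 \cdot 1 = 4$)
$49 \left(J{\left(0,D{\left(\frac{1}{-3 - 3} \right)} \right)} + Q\right) - 7 C{\left(0 \right)} = 49 \left(\left(8 + \frac{1}{2} \cdot 0\right) + 4\right) - 0 = 49 \left(\left(8 + 0\right) + 4\right) + 0 = 49 \left(8 + 4\right) + 0 = 49 \cdot 12 + 0 = 588 + 0 = 588$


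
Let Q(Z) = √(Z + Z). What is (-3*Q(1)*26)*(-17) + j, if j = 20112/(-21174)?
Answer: -3352/3529 + 1326*√2 ≈ 1874.3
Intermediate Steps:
Q(Z) = √2*√Z (Q(Z) = √(2*Z) = √2*√Z)
j = -3352/3529 (j = 20112*(-1/21174) = -3352/3529 ≈ -0.94984)
(-3*Q(1)*26)*(-17) + j = (-3*√2*√1*26)*(-17) - 3352/3529 = (-3*√2*26)*(-17) - 3352/3529 = -78*√2*(-17) - 3352/3529 = 1326*√2 - 3352/3529 = -3352/3529 + 1326*√2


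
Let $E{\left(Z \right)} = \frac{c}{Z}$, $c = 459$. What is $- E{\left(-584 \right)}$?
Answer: $\frac{459}{584} \approx 0.78596$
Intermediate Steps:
$E{\left(Z \right)} = \frac{459}{Z}$
$- E{\left(-584 \right)} = - \frac{459}{-584} = - \frac{459 \left(-1\right)}{584} = \left(-1\right) \left(- \frac{459}{584}\right) = \frac{459}{584}$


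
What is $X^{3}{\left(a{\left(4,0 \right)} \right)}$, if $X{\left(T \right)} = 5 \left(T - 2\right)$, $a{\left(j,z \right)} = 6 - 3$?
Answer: $125$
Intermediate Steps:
$a{\left(j,z \right)} = 3$ ($a{\left(j,z \right)} = 6 - 3 = 3$)
$X{\left(T \right)} = -10 + 5 T$ ($X{\left(T \right)} = 5 \left(-2 + T\right) = -10 + 5 T$)
$X^{3}{\left(a{\left(4,0 \right)} \right)} = \left(-10 + 5 \cdot 3\right)^{3} = \left(-10 + 15\right)^{3} = 5^{3} = 125$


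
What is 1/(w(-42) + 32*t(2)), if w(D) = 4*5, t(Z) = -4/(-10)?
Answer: 5/164 ≈ 0.030488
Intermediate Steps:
t(Z) = ⅖ (t(Z) = -4*(-⅒) = ⅖)
w(D) = 20
1/(w(-42) + 32*t(2)) = 1/(20 + 32*(⅖)) = 1/(20 + 64/5) = 1/(164/5) = 5/164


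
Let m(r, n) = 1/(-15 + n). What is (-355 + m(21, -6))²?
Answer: 55591936/441 ≈ 1.2606e+5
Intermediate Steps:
(-355 + m(21, -6))² = (-355 + 1/(-15 - 6))² = (-355 + 1/(-21))² = (-355 - 1/21)² = (-7456/21)² = 55591936/441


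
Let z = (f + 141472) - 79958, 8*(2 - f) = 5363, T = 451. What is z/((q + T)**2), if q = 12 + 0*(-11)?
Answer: 486765/1714952 ≈ 0.28384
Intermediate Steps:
f = -5347/8 (f = 2 - 1/8*5363 = 2 - 5363/8 = -5347/8 ≈ -668.38)
q = 12 (q = 12 + 0 = 12)
z = 486765/8 (z = (-5347/8 + 141472) - 79958 = 1126429/8 - 79958 = 486765/8 ≈ 60846.)
z/((q + T)**2) = 486765/(8*((12 + 451)**2)) = 486765/(8*(463**2)) = (486765/8)/214369 = (486765/8)*(1/214369) = 486765/1714952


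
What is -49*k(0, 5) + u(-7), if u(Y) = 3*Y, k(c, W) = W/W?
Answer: -70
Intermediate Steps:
k(c, W) = 1
-49*k(0, 5) + u(-7) = -49*1 + 3*(-7) = -49 - 21 = -70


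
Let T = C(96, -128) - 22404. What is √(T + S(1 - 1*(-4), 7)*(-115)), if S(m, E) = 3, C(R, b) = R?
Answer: 3*I*√2517 ≈ 150.51*I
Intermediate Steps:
T = -22308 (T = 96 - 22404 = -22308)
√(T + S(1 - 1*(-4), 7)*(-115)) = √(-22308 + 3*(-115)) = √(-22308 - 345) = √(-22653) = 3*I*√2517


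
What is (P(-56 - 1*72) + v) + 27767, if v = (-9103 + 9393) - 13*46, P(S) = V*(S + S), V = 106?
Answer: 323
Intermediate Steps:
P(S) = 212*S (P(S) = 106*(S + S) = 106*(2*S) = 212*S)
v = -308 (v = 290 - 598 = -308)
(P(-56 - 1*72) + v) + 27767 = (212*(-56 - 1*72) - 308) + 27767 = (212*(-56 - 72) - 308) + 27767 = (212*(-128) - 308) + 27767 = (-27136 - 308) + 27767 = -27444 + 27767 = 323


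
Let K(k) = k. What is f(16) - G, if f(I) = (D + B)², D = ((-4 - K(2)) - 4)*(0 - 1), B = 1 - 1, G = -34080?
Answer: 34180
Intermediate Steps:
B = 0
D = 10 (D = ((-4 - 1*2) - 4)*(0 - 1) = ((-4 - 2) - 4)*(-1) = (-6 - 4)*(-1) = -10*(-1) = 10)
f(I) = 100 (f(I) = (10 + 0)² = 10² = 100)
f(16) - G = 100 - 1*(-34080) = 100 + 34080 = 34180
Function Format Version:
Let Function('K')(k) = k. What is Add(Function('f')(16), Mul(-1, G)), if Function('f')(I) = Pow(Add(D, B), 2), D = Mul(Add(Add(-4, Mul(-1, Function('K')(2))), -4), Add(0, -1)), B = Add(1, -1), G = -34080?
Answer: 34180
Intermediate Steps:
B = 0
D = 10 (D = Mul(Add(Add(-4, Mul(-1, 2)), -4), Add(0, -1)) = Mul(Add(Add(-4, -2), -4), -1) = Mul(Add(-6, -4), -1) = Mul(-10, -1) = 10)
Function('f')(I) = 100 (Function('f')(I) = Pow(Add(10, 0), 2) = Pow(10, 2) = 100)
Add(Function('f')(16), Mul(-1, G)) = Add(100, Mul(-1, -34080)) = Add(100, 34080) = 34180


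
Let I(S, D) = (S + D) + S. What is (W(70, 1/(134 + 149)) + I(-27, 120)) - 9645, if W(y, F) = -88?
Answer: -9667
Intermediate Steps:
I(S, D) = D + 2*S (I(S, D) = (D + S) + S = D + 2*S)
(W(70, 1/(134 + 149)) + I(-27, 120)) - 9645 = (-88 + (120 + 2*(-27))) - 9645 = (-88 + (120 - 54)) - 9645 = (-88 + 66) - 9645 = -22 - 9645 = -9667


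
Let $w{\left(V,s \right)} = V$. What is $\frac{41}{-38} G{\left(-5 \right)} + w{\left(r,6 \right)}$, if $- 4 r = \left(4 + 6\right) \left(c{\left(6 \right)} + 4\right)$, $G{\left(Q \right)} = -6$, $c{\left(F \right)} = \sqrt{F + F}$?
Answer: $- \frac{67}{19} - 5 \sqrt{3} \approx -12.187$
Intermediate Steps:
$c{\left(F \right)} = \sqrt{2} \sqrt{F}$ ($c{\left(F \right)} = \sqrt{2 F} = \sqrt{2} \sqrt{F}$)
$r = -10 - 5 \sqrt{3}$ ($r = - \frac{\left(4 + 6\right) \left(\sqrt{2} \sqrt{6} + 4\right)}{4} = - \frac{10 \left(2 \sqrt{3} + 4\right)}{4} = - \frac{10 \left(4 + 2 \sqrt{3}\right)}{4} = - \frac{40 + 20 \sqrt{3}}{4} = -10 - 5 \sqrt{3} \approx -18.66$)
$\frac{41}{-38} G{\left(-5 \right)} + w{\left(r,6 \right)} = \frac{41}{-38} \left(-6\right) - \left(10 + 5 \sqrt{3}\right) = 41 \left(- \frac{1}{38}\right) \left(-6\right) - \left(10 + 5 \sqrt{3}\right) = \left(- \frac{41}{38}\right) \left(-6\right) - \left(10 + 5 \sqrt{3}\right) = \frac{123}{19} - \left(10 + 5 \sqrt{3}\right) = - \frac{67}{19} - 5 \sqrt{3}$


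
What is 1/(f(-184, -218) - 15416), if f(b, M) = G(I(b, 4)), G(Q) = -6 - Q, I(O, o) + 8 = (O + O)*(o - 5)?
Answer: -1/15782 ≈ -6.3363e-5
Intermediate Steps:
I(O, o) = -8 + 2*O*(-5 + o) (I(O, o) = -8 + (O + O)*(o - 5) = -8 + (2*O)*(-5 + o) = -8 + 2*O*(-5 + o))
f(b, M) = 2 + 2*b (f(b, M) = -6 - (-8 - 10*b + 2*b*4) = -6 - (-8 - 10*b + 8*b) = -6 - (-8 - 2*b) = -6 + (8 + 2*b) = 2 + 2*b)
1/(f(-184, -218) - 15416) = 1/((2 + 2*(-184)) - 15416) = 1/((2 - 368) - 15416) = 1/(-366 - 15416) = 1/(-15782) = -1/15782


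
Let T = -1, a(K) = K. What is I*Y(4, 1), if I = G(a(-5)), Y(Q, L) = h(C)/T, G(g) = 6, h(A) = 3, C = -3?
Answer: -18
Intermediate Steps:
Y(Q, L) = -3 (Y(Q, L) = 3/(-1) = 3*(-1) = -3)
I = 6
I*Y(4, 1) = 6*(-3) = -18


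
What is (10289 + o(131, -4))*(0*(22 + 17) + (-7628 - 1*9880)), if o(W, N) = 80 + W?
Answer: -183834000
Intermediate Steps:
(10289 + o(131, -4))*(0*(22 + 17) + (-7628 - 1*9880)) = (10289 + (80 + 131))*(0*(22 + 17) + (-7628 - 1*9880)) = (10289 + 211)*(0*39 + (-7628 - 9880)) = 10500*(0 - 17508) = 10500*(-17508) = -183834000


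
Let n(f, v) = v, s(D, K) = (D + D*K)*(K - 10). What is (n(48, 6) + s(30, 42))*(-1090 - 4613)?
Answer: -235454058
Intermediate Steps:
s(D, K) = (-10 + K)*(D + D*K) (s(D, K) = (D + D*K)*(-10 + K) = (-10 + K)*(D + D*K))
(n(48, 6) + s(30, 42))*(-1090 - 4613) = (6 + 30*(-10 + 42**2 - 9*42))*(-1090 - 4613) = (6 + 30*(-10 + 1764 - 378))*(-5703) = (6 + 30*1376)*(-5703) = (6 + 41280)*(-5703) = 41286*(-5703) = -235454058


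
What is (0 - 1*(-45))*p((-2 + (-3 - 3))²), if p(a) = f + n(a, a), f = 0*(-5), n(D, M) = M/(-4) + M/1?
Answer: 2160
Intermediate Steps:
n(D, M) = 3*M/4 (n(D, M) = M*(-¼) + M*1 = -M/4 + M = 3*M/4)
f = 0
p(a) = 3*a/4 (p(a) = 0 + 3*a/4 = 3*a/4)
(0 - 1*(-45))*p((-2 + (-3 - 3))²) = (0 - 1*(-45))*(3*(-2 + (-3 - 3))²/4) = (0 + 45)*(3*(-2 - 6)²/4) = 45*((¾)*(-8)²) = 45*((¾)*64) = 45*48 = 2160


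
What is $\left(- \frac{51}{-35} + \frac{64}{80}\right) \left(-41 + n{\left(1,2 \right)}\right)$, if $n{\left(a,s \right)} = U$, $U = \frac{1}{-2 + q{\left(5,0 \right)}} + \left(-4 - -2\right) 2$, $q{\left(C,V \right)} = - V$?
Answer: $- \frac{1027}{10} \approx -102.7$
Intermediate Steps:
$U = - \frac{9}{2}$ ($U = \frac{1}{-2 - 0} + \left(-4 - -2\right) 2 = \frac{1}{-2 + 0} + \left(-4 + 2\right) 2 = \frac{1}{-2} - 4 = - \frac{1}{2} - 4 = - \frac{9}{2} \approx -4.5$)
$n{\left(a,s \right)} = - \frac{9}{2}$
$\left(- \frac{51}{-35} + \frac{64}{80}\right) \left(-41 + n{\left(1,2 \right)}\right) = \left(- \frac{51}{-35} + \frac{64}{80}\right) \left(-41 - \frac{9}{2}\right) = \left(\left(-51\right) \left(- \frac{1}{35}\right) + 64 \cdot \frac{1}{80}\right) \left(- \frac{91}{2}\right) = \left(\frac{51}{35} + \frac{4}{5}\right) \left(- \frac{91}{2}\right) = \frac{79}{35} \left(- \frac{91}{2}\right) = - \frac{1027}{10}$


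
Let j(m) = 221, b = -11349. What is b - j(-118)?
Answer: -11570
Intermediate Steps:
b - j(-118) = -11349 - 1*221 = -11349 - 221 = -11570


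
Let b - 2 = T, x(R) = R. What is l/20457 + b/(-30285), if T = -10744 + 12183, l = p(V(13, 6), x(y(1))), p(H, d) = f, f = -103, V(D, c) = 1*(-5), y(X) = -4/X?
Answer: -3621988/68837805 ≈ -0.052616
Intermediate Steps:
V(D, c) = -5
p(H, d) = -103
l = -103
T = 1439
b = 1441 (b = 2 + 1439 = 1441)
l/20457 + b/(-30285) = -103/20457 + 1441/(-30285) = -103*1/20457 + 1441*(-1/30285) = -103/20457 - 1441/30285 = -3621988/68837805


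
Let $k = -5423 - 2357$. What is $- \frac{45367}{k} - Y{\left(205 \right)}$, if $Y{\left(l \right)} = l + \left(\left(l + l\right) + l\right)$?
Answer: $- \frac{6334233}{7780} \approx -814.17$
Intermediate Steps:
$k = -7780$ ($k = -5423 + \left(-11122 + 8765\right) = -5423 - 2357 = -7780$)
$Y{\left(l \right)} = 4 l$ ($Y{\left(l \right)} = l + \left(2 l + l\right) = l + 3 l = 4 l$)
$- \frac{45367}{k} - Y{\left(205 \right)} = - \frac{45367}{-7780} - 4 \cdot 205 = \left(-45367\right) \left(- \frac{1}{7780}\right) - 820 = \frac{45367}{7780} - 820 = - \frac{6334233}{7780}$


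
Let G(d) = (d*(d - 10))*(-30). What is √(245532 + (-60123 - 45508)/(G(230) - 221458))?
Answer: √742909826432030446/1739458 ≈ 495.51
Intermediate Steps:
G(d) = -30*d*(-10 + d) (G(d) = (d*(-10 + d))*(-30) = -30*d*(-10 + d))
√(245532 + (-60123 - 45508)/(G(230) - 221458)) = √(245532 + (-60123 - 45508)/(30*230*(10 - 1*230) - 221458)) = √(245532 - 105631/(30*230*(10 - 230) - 221458)) = √(245532 - 105631/(30*230*(-220) - 221458)) = √(245532 - 105631/(-1518000 - 221458)) = √(245532 - 105631/(-1739458)) = √(245532 - 105631*(-1/1739458)) = √(245532 + 105631/1739458) = √(427092707287/1739458) = √742909826432030446/1739458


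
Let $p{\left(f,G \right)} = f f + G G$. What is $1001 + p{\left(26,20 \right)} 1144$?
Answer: $1231945$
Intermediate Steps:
$p{\left(f,G \right)} = G^{2} + f^{2}$ ($p{\left(f,G \right)} = f^{2} + G^{2} = G^{2} + f^{2}$)
$1001 + p{\left(26,20 \right)} 1144 = 1001 + \left(20^{2} + 26^{2}\right) 1144 = 1001 + \left(400 + 676\right) 1144 = 1001 + 1076 \cdot 1144 = 1001 + 1230944 = 1231945$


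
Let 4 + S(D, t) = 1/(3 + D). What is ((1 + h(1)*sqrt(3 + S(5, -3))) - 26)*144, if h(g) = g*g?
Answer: -3600 + 36*I*sqrt(14) ≈ -3600.0 + 134.7*I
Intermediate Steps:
h(g) = g**2
S(D, t) = -4 + 1/(3 + D)
((1 + h(1)*sqrt(3 + S(5, -3))) - 26)*144 = ((1 + 1**2*sqrt(3 + (-11 - 4*5)/(3 + 5))) - 26)*144 = ((1 + 1*sqrt(3 + (-11 - 20)/8)) - 26)*144 = ((1 + 1*sqrt(3 + (1/8)*(-31))) - 26)*144 = ((1 + 1*sqrt(3 - 31/8)) - 26)*144 = ((1 + 1*sqrt(-7/8)) - 26)*144 = ((1 + 1*(I*sqrt(14)/4)) - 26)*144 = ((1 + I*sqrt(14)/4) - 26)*144 = (-25 + I*sqrt(14)/4)*144 = -3600 + 36*I*sqrt(14)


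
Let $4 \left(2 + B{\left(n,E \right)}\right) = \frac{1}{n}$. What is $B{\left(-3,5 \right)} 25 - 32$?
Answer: $- \frac{1009}{12} \approx -84.083$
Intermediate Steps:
$B{\left(n,E \right)} = -2 + \frac{1}{4 n}$
$B{\left(-3,5 \right)} 25 - 32 = \left(-2 + \frac{1}{4 \left(-3\right)}\right) 25 - 32 = \left(-2 + \frac{1}{4} \left(- \frac{1}{3}\right)\right) 25 - 32 = \left(-2 - \frac{1}{12}\right) 25 - 32 = \left(- \frac{25}{12}\right) 25 - 32 = - \frac{625}{12} - 32 = - \frac{1009}{12}$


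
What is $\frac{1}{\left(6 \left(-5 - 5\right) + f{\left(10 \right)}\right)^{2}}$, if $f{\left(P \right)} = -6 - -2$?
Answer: $\frac{1}{4096} \approx 0.00024414$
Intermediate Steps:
$f{\left(P \right)} = -4$ ($f{\left(P \right)} = -6 + 2 = -4$)
$\frac{1}{\left(6 \left(-5 - 5\right) + f{\left(10 \right)}\right)^{2}} = \frac{1}{\left(6 \left(-5 - 5\right) - 4\right)^{2}} = \frac{1}{\left(6 \left(-10\right) - 4\right)^{2}} = \frac{1}{\left(-60 - 4\right)^{2}} = \frac{1}{\left(-64\right)^{2}} = \frac{1}{4096}$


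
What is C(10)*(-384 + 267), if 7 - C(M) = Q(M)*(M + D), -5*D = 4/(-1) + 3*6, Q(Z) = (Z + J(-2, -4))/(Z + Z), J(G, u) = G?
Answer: -12051/25 ≈ -482.04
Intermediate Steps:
Q(Z) = (-2 + Z)/(2*Z) (Q(Z) = (Z - 2)/(Z + Z) = (-2 + Z)/((2*Z)) = (-2 + Z)*(1/(2*Z)) = (-2 + Z)/(2*Z))
D = -14/5 (D = -(4/(-1) + 3*6)/5 = -(4*(-1) + 18)/5 = -(-4 + 18)/5 = -1/5*14 = -14/5 ≈ -2.8000)
C(M) = 7 - (-2 + M)*(-14/5 + M)/(2*M) (C(M) = 7 - (-2 + M)/(2*M)*(M - 14/5) = 7 - (-2 + M)/(2*M)*(-14/5 + M) = 7 - (-2 + M)*(-14/5 + M)/(2*M))
C(10)*(-384 + 267) = (47/5 - 14/5/10 - 1/2*10)*(-384 + 267) = (47/5 - 14/5*1/10 - 5)*(-117) = (47/5 - 7/25 - 5)*(-117) = (103/25)*(-117) = -12051/25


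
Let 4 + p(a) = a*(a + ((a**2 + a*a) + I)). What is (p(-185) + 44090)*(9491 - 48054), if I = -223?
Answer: 483722086092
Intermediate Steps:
p(a) = -4 + a*(-223 + a + 2*a**2) (p(a) = -4 + a*(a + ((a**2 + a*a) - 223)) = -4 + a*(a + ((a**2 + a**2) - 223)) = -4 + a*(a + (2*a**2 - 223)) = -4 + a*(a + (-223 + 2*a**2)) = -4 + a*(-223 + a + 2*a**2))
(p(-185) + 44090)*(9491 - 48054) = ((-4 + (-185)**2 - 223*(-185) + 2*(-185)**3) + 44090)*(9491 - 48054) = ((-4 + 34225 + 41255 + 2*(-6331625)) + 44090)*(-38563) = ((-4 + 34225 + 41255 - 12663250) + 44090)*(-38563) = (-12587774 + 44090)*(-38563) = -12543684*(-38563) = 483722086092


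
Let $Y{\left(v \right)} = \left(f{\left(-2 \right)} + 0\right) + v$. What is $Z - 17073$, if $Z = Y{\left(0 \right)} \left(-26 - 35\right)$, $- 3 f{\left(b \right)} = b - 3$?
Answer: $- \frac{51524}{3} \approx -17175.0$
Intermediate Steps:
$f{\left(b \right)} = 1 - \frac{b}{3}$ ($f{\left(b \right)} = - \frac{b - 3}{3} = - \frac{-3 + b}{3} = 1 - \frac{b}{3}$)
$Y{\left(v \right)} = \frac{5}{3} + v$ ($Y{\left(v \right)} = \left(\left(1 - - \frac{2}{3}\right) + 0\right) + v = \left(\left(1 + \frac{2}{3}\right) + 0\right) + v = \left(\frac{5}{3} + 0\right) + v = \frac{5}{3} + v$)
$Z = - \frac{305}{3}$ ($Z = \left(\frac{5}{3} + 0\right) \left(-26 - 35\right) = \frac{5}{3} \left(-61\right) = - \frac{305}{3} \approx -101.67$)
$Z - 17073 = - \frac{305}{3} - 17073 = - \frac{51524}{3}$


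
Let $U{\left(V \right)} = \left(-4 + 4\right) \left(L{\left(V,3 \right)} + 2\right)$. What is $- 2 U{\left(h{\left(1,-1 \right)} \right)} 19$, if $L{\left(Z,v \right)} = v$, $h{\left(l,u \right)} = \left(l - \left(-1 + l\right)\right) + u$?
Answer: $0$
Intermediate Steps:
$h{\left(l,u \right)} = 1 + u$
$U{\left(V \right)} = 0$ ($U{\left(V \right)} = \left(-4 + 4\right) \left(3 + 2\right) = 0 \cdot 5 = 0$)
$- 2 U{\left(h{\left(1,-1 \right)} \right)} 19 = \left(-2\right) 0 \cdot 19 = 0 \cdot 19 = 0$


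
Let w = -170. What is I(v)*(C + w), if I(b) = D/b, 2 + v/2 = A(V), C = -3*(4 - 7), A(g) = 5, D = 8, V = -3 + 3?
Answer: -644/3 ≈ -214.67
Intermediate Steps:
V = 0
C = 9 (C = -3*(-3) = 9)
v = 6 (v = -4 + 2*5 = -4 + 10 = 6)
I(b) = 8/b
I(v)*(C + w) = (8/6)*(9 - 170) = (8*(⅙))*(-161) = (4/3)*(-161) = -644/3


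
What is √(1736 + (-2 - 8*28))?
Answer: √1510 ≈ 38.859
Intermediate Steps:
√(1736 + (-2 - 8*28)) = √(1736 + (-2 - 224)) = √(1736 - 226) = √1510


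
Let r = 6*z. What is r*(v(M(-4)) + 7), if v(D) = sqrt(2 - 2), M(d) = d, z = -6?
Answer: -252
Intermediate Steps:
v(D) = 0 (v(D) = sqrt(0) = 0)
r = -36 (r = 6*(-6) = -36)
r*(v(M(-4)) + 7) = -36*(0 + 7) = -36*7 = -252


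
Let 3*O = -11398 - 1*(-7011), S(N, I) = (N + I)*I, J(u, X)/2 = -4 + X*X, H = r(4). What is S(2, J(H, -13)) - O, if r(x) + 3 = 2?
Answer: 333067/3 ≈ 1.1102e+5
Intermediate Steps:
r(x) = -1 (r(x) = -3 + 2 = -1)
H = -1
J(u, X) = -8 + 2*X² (J(u, X) = 2*(-4 + X*X) = 2*(-4 + X²) = -8 + 2*X²)
S(N, I) = I*(I + N) (S(N, I) = (I + N)*I = I*(I + N))
O = -4387/3 (O = (-11398 - 1*(-7011))/3 = (-11398 + 7011)/3 = (⅓)*(-4387) = -4387/3 ≈ -1462.3)
S(2, J(H, -13)) - O = (-8 + 2*(-13)²)*((-8 + 2*(-13)²) + 2) - 1*(-4387/3) = (-8 + 2*169)*((-8 + 2*169) + 2) + 4387/3 = (-8 + 338)*((-8 + 338) + 2) + 4387/3 = 330*(330 + 2) + 4387/3 = 330*332 + 4387/3 = 109560 + 4387/3 = 333067/3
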